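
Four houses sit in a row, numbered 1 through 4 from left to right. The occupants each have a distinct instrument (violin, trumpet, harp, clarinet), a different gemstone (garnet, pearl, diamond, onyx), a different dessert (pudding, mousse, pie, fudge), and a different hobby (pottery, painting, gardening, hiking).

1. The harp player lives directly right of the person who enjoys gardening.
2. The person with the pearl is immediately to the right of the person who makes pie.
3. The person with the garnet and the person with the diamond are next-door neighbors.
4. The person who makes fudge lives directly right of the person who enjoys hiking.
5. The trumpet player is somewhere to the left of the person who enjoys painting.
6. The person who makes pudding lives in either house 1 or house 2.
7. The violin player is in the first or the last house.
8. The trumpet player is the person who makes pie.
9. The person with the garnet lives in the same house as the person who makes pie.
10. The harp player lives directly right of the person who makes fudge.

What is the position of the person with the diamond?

1

So house 4 gets mousse for dessert.
The harp player is narrowed to house 3 or 4; consider each.
Placing it in house 3 leads to a contradiction, so it's in house 4.
Clue 1: the person who enjoys gardening is in house 3.
From clue 10, the person who makes fudge must be in house 3.
The person who enjoys hiking is in house 2 (clue 4).
So house 1 gets violin for instrument.
The only instrument still possible for house 2 is trumpet.
That leaves clarinet as the instrument for house 3.
The only hobby still possible for house 1 is pottery.
That leaves painting as the hobby for house 4.
From clue 8, the person who makes pie must be in house 2.
From clue 9, the person with the garnet must be in house 2.
House 1's gemstone must be diamond (nothing else left).
House 3 gemstone: only pearl fits.
House 4 gemstone: only onyx fits.
House 1 dessert: only pudding fits.
So: house 1 = violin/diamond/pudding/pottery, house 2 = trumpet/garnet/pie/hiking, house 3 = clarinet/pearl/fudge/gardening, house 4 = harp/onyx/mousse/painting.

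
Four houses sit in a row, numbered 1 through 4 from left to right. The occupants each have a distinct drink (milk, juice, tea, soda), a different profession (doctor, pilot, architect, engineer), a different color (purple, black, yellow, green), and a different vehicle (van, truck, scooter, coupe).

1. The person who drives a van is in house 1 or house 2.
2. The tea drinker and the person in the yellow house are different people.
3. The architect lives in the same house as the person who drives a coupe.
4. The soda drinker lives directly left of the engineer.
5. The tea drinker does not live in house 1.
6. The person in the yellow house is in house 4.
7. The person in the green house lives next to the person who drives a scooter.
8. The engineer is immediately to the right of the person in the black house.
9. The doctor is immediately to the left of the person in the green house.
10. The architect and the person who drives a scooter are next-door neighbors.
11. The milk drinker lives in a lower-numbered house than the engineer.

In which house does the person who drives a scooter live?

Clue 6 places the person in the yellow house in house 4.
House 4's drink must be juice (nothing else left).
The tea drinker is narrowed to house 2 or 3; consider each.
Placing it in house 3 leads to a contradiction, so it's in house 2.
The milk drinker is narrowed to house 1 or 3; consider each.
Placing it in house 3 leads to a contradiction, so it's in house 1.
House 3 drink: only soda fits.
From clue 4, the engineer must be in house 4.
Clue 8: the person in the black house is in house 3.
The only color still possible for house 1 is purple.
House 2 color: only green fits.
The doctor is in house 1 (clue 9).
By clue 10, the architect is in house 2.
House 3's profession must be pilot (nothing else left).
The only vehicle still possible for house 4 is truck.
Clue 3 places the person who drives a coupe in house 2.
House 3 vehicle: only scooter fits.
House 1's vehicle must be van (nothing else left).
So: house 1 = milk/doctor/purple/van, house 2 = tea/architect/green/coupe, house 3 = soda/pilot/black/scooter, house 4 = juice/engineer/yellow/truck.

3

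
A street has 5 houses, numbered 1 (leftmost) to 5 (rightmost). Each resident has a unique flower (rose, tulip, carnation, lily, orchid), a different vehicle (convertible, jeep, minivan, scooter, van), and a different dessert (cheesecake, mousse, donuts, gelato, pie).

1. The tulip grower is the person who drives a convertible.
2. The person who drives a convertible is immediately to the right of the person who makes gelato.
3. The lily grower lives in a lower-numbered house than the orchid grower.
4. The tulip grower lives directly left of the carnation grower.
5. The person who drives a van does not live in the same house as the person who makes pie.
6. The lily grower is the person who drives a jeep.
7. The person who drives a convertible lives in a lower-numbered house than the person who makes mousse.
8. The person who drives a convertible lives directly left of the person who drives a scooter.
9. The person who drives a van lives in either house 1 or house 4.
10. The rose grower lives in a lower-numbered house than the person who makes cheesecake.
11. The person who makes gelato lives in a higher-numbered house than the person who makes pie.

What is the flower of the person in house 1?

rose

The carnation grower is narrowed to house 4 or 5; consider each.
Placing it in house 4 leads to a contradiction, so it's in house 5.
By clue 4, the tulip grower is in house 4.
By clue 1, the person who drives a convertible is in house 4.
Clue 2 places the person who makes gelato in house 3.
By clue 7, the person who makes mousse is in house 5.
Clue 8 places the person who drives a scooter in house 5.
That leaves van as the vehicle for house 1.
That leaves minivan as the vehicle for house 3.
Clue 5 places the person who makes pie in house 2.
The lily grower is in house 2 (clue 6).
That leaves rose as the flower for house 1.
That leaves orchid as the flower for house 3.
So house 2 gets jeep for vehicle.
The only dessert still possible for house 1 is donuts.
House 4 dessert: only cheesecake fits.
So: house 1 = rose/van/donuts, house 2 = lily/jeep/pie, house 3 = orchid/minivan/gelato, house 4 = tulip/convertible/cheesecake, house 5 = carnation/scooter/mousse.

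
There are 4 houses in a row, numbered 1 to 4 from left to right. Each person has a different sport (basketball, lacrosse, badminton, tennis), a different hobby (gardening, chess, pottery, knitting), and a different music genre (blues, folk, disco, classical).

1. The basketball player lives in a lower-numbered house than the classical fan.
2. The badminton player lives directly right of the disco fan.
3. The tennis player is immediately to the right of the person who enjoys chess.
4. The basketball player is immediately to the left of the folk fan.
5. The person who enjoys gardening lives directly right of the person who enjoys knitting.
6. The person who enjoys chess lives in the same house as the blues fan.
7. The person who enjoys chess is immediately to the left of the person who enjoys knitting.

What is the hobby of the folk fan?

knitting

The tennis player is narrowed to house 2 or 3; consider each.
Placing it in house 3 leads to a contradiction, so it's in house 2.
The person who enjoys chess is in house 1 (clue 3).
Clue 6 places the blues fan in house 1.
From clue 7, the person who enjoys knitting must be in house 2.
The person who enjoys gardening is in house 3 (clue 5).
House 4's hobby must be pottery (nothing else left).
The badminton player is narrowed to house 3 or 4; consider each.
Placing it in house 3 leads to a contradiction, so it's in house 4.
From clue 2, the disco fan must be in house 3.
The basketball player is narrowed to house 1 or 3; consider each.
Placing it in house 3 leads to a contradiction, so it's in house 1.
From clue 4, the folk fan must be in house 2.
The only sport still possible for house 3 is lacrosse.
So house 4 gets classical for music genre.
So: house 1 = basketball/chess/blues, house 2 = tennis/knitting/folk, house 3 = lacrosse/gardening/disco, house 4 = badminton/pottery/classical.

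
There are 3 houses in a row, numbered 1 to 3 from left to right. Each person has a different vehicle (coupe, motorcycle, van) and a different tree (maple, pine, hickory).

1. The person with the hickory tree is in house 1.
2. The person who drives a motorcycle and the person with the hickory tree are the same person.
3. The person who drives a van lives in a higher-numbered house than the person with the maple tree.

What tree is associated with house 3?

pine

Clue 1: the person with the hickory tree is in house 1.
Clue 2: the person who drives a motorcycle is in house 1.
So house 3 gets pine for tree.
From clue 3, the person who drives a van must be in house 3.
The only vehicle still possible for house 2 is coupe.
The only tree still possible for house 2 is maple.
So: house 1 = motorcycle/hickory, house 2 = coupe/maple, house 3 = van/pine.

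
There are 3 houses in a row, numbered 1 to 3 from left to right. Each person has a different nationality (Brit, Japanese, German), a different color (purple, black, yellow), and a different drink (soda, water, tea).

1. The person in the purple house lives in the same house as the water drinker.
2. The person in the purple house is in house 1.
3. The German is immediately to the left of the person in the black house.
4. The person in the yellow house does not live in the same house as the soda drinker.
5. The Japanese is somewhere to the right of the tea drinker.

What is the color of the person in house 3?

Clue 2: the person in the purple house is in house 1.
By clue 1, the water drinker is in house 1.
That leaves tea as the drink for house 2.
So house 3 gets soda for drink.
From clue 4, the person in the yellow house must be in house 2.
By clue 5, the Japanese is in house 3.
House 3's color must be black (nothing else left).
Clue 3: the German is in house 2.
So house 1 gets Brit for nationality.
So: house 1 = Brit/purple/water, house 2 = German/yellow/tea, house 3 = Japanese/black/soda.

black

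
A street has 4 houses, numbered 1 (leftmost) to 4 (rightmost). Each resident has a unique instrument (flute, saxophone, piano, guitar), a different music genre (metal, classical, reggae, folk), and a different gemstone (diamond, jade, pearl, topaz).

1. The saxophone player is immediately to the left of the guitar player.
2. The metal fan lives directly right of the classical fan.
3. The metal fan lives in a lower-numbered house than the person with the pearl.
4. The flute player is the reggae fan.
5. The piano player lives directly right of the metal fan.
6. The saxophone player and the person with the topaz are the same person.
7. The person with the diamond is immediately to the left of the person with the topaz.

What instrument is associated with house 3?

The only instrument still possible for house 1 is flute.
Clue 4 places the reggae fan in house 1.
The only instrument still possible for house 2 is saxophone.
House 4's music genre must be folk (nothing else left).
The guitar player is in house 3 (clue 1).
Clue 2: the metal fan is in house 3.
From clue 3, the person with the pearl must be in house 4.
Clue 5 places the piano player in house 4.
By clue 6, the person with the topaz is in house 2.
Clue 7 places the person with the diamond in house 1.
That leaves classical as the music genre for house 2.
House 3's gemstone must be jade (nothing else left).
So: house 1 = flute/reggae/diamond, house 2 = saxophone/classical/topaz, house 3 = guitar/metal/jade, house 4 = piano/folk/pearl.

guitar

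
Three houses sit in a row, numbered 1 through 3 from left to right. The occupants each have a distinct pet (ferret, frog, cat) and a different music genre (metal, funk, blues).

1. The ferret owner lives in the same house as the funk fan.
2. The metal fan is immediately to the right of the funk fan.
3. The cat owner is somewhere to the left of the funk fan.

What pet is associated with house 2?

From clue 3, the cat owner must be in house 1.
Clue 3: the funk fan is in house 2.
House 1 music genre: only blues fits.
House 3 music genre: only metal fits.
Clue 1: the ferret owner is in house 2.
That leaves frog as the pet for house 3.
So: house 1 = cat/blues, house 2 = ferret/funk, house 3 = frog/metal.

ferret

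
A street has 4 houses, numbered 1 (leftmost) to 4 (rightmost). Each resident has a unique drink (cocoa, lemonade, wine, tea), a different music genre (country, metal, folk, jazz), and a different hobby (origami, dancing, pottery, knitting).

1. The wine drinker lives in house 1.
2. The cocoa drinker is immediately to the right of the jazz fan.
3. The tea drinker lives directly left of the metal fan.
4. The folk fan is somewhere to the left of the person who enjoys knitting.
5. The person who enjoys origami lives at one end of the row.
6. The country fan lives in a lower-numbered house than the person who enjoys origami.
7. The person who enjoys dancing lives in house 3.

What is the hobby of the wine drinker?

Clue 1: the wine drinker is in house 1.
From clue 6, the person who enjoys origami must be in house 4.
From clue 7, the person who enjoys dancing must be in house 3.
That leaves metal as the music genre for house 4.
House 1 hobby: only pottery fits.
House 2 hobby: only knitting fits.
Clue 3: the tea drinker is in house 3.
The folk fan is in house 1 (clue 4).
By clue 2, the cocoa drinker is in house 4.
From clue 2, the jazz fan must be in house 3.
So house 2 gets lemonade for drink.
The only music genre still possible for house 2 is country.
So: house 1 = wine/folk/pottery, house 2 = lemonade/country/knitting, house 3 = tea/jazz/dancing, house 4 = cocoa/metal/origami.

pottery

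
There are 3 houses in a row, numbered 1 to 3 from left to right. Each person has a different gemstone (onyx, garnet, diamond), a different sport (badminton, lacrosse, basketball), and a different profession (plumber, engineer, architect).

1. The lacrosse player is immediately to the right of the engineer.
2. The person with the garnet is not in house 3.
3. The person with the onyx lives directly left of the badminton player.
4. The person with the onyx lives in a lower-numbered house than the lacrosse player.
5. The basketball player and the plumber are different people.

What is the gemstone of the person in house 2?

The only gemstone still possible for house 3 is diamond.
The only sport still possible for house 1 is basketball.
The person with the garnet is narrowed to house 1 or 2; consider each.
Placing it in house 1 leads to a contradiction, so it's in house 2.
The only gemstone still possible for house 1 is onyx.
From clue 3, the badminton player must be in house 2.
The only sport still possible for house 3 is lacrosse.
Clue 1 places the engineer in house 2.
So house 1 gets architect for profession.
House 3 profession: only plumber fits.
So: house 1 = onyx/basketball/architect, house 2 = garnet/badminton/engineer, house 3 = diamond/lacrosse/plumber.

garnet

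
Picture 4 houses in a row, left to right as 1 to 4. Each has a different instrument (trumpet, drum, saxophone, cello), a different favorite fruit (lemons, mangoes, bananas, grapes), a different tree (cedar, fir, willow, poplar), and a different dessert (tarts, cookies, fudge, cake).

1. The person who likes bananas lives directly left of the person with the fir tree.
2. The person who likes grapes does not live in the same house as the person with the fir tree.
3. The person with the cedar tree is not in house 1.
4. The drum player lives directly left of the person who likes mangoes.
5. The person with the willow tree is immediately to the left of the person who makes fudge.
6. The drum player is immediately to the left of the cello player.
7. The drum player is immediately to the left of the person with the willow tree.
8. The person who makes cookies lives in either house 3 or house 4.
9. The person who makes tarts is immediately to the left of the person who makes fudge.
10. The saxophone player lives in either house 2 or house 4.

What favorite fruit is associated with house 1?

House 1 tree: only poplar fits.
So house 1 gets cake for dessert.
House 2's dessert must be tarts (nothing else left).
From clue 9, the person who makes fudge must be in house 3.
House 4 dessert: only cookies fits.
Clue 5 places the person with the willow tree in house 2.
By clue 7, the drum player is in house 1.
Clue 4 places the person who likes mangoes in house 2.
From clue 6, the cello player must be in house 2.
House 3 instrument: only trumpet fits.
So house 4 gets saxophone for instrument.
That leaves bananas as the favorite fruit for house 3.
From clue 1, the person with the fir tree must be in house 4.
From clue 2, the person who likes grapes must be in house 1.
That leaves lemons as the favorite fruit for house 4.
The only tree still possible for house 3 is cedar.
So: house 1 = drum/grapes/poplar/cake, house 2 = cello/mangoes/willow/tarts, house 3 = trumpet/bananas/cedar/fudge, house 4 = saxophone/lemons/fir/cookies.

grapes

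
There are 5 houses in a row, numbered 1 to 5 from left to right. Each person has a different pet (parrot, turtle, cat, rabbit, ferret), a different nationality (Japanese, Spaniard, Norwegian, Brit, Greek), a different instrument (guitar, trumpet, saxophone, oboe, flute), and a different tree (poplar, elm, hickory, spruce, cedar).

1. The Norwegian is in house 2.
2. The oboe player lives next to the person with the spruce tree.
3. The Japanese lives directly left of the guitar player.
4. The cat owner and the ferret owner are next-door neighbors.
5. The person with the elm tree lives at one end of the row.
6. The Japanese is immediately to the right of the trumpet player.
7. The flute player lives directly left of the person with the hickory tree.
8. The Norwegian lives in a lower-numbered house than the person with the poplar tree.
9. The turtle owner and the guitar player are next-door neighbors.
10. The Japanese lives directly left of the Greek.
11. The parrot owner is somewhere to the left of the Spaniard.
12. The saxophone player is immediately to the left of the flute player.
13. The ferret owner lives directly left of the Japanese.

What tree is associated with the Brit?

Clue 1 places the Norwegian in house 2.
That leaves Brit as the nationality for house 1.
The ferret owner is narrowed to house 2 or 3; consider each.
Placing it in house 2 leads to a contradiction, so it's in house 3.
Clue 13: the Japanese is in house 4.
House 3's nationality must be Spaniard (nothing else left).
House 5 nationality: only Greek fits.
Clue 3: the guitar player is in house 5.
The trumpet player is in house 3 (clue 6).
By clue 9, the turtle owner is in house 4.
House 2 pet: only cat fits.
House 5's pet must be rabbit (nothing else left).
Clue 12 places the saxophone player in house 1.
The flute player is in house 2 (clue 12).
That leaves parrot as the pet for house 1.
House 4's instrument must be oboe (nothing else left).
From clue 7, the person with the hickory tree must be in house 3.
The only tree still possible for house 2 is cedar.
House 4 tree: only poplar fits.
The only tree still possible for house 5 is spruce.
House 1 tree: only elm fits.
So: house 1 = parrot/Brit/saxophone/elm, house 2 = cat/Norwegian/flute/cedar, house 3 = ferret/Spaniard/trumpet/hickory, house 4 = turtle/Japanese/oboe/poplar, house 5 = rabbit/Greek/guitar/spruce.

elm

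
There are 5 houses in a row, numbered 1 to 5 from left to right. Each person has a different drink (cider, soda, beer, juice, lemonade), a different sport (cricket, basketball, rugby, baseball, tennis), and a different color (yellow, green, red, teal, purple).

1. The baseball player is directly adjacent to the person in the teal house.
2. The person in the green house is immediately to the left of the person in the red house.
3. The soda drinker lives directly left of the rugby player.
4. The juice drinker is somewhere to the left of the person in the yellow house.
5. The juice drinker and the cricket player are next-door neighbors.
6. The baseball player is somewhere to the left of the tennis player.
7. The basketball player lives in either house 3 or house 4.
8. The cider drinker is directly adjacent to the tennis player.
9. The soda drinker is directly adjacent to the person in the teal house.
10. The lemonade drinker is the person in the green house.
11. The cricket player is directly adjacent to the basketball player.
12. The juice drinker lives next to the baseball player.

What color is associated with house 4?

So house 1 gets baseball for sport.
Clue 1 places the person in the teal house in house 2.
Clue 12: the juice drinker is in house 2.
By clue 5, the cricket player is in house 3.
Clue 11 places the basketball player in house 4.
That leaves rugby as the sport for house 2.
The only sport still possible for house 5 is tennis.
So house 1 gets purple for color.
From clue 3, the soda drinker must be in house 1.
The cider drinker is in house 4 (clue 8).
The only drink still possible for house 3 is lemonade.
So house 5 gets beer for drink.
Clue 10: the person in the green house is in house 3.
Clue 2: the person in the red house is in house 4.
The only color still possible for house 5 is yellow.
So: house 1 = soda/baseball/purple, house 2 = juice/rugby/teal, house 3 = lemonade/cricket/green, house 4 = cider/basketball/red, house 5 = beer/tennis/yellow.

red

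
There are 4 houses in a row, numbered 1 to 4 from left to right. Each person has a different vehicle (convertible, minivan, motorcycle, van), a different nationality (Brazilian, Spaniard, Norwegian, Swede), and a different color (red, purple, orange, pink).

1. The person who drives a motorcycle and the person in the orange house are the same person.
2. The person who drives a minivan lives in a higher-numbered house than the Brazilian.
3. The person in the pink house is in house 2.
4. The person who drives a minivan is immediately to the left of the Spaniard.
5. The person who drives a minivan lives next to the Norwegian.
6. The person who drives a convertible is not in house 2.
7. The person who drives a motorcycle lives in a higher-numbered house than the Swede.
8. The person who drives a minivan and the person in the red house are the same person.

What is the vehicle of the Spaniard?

From clue 3, the person in the pink house must be in house 2.
Clue 8 places the person who drives a minivan in house 3.
House 2's vehicle must be van (nothing else left).
So house 4 gets motorcycle for vehicle.
The only color still possible for house 1 is purple.
House 3's color must be red (nothing else left).
The only color still possible for house 4 is orange.
Clue 4: the Spaniard is in house 4.
That leaves convertible as the vehicle for house 1.
House 2 nationality: only Norwegian fits.
So house 3 gets Swede for nationality.
The only nationality still possible for house 1 is Brazilian.
So: house 1 = convertible/Brazilian/purple, house 2 = van/Norwegian/pink, house 3 = minivan/Swede/red, house 4 = motorcycle/Spaniard/orange.

motorcycle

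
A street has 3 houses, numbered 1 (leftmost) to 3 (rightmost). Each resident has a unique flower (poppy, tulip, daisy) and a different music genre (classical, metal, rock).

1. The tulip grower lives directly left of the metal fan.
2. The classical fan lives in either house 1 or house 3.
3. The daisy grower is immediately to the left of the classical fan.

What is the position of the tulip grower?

1

From clue 3, the daisy grower must be in house 2.
Clue 3: the classical fan is in house 3.
So house 3 gets poppy for flower.
So house 1 gets rock for music genre.
House 2 music genre: only metal fits.
House 1 flower: only tulip fits.
So: house 1 = tulip/rock, house 2 = daisy/metal, house 3 = poppy/classical.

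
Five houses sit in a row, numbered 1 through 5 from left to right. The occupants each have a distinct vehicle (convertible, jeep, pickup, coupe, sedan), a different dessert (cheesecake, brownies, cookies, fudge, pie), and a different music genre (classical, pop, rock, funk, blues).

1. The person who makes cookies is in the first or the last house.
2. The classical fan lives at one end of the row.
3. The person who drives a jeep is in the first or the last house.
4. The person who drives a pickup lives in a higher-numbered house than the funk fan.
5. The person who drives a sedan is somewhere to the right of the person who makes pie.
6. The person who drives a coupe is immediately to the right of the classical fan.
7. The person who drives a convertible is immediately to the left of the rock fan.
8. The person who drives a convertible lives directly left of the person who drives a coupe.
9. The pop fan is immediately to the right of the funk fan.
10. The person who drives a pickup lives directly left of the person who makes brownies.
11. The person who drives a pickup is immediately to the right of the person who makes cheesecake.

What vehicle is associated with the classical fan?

convertible

From clue 6, the person who drives a coupe must be in house 2.
Clue 6 places the classical fan in house 1.
The person who drives a convertible is in house 1 (clue 8).
That leaves jeep as the vehicle for house 5.
Clue 7: the rock fan is in house 2.
That leaves funk as the music genre for house 3.
The only music genre still possible for house 5 is blues.
By clue 4, the person who drives a pickup is in house 4.
By clue 10, the person who makes brownies is in house 5.
Clue 11 places the person who makes cheesecake in house 3.
That leaves sedan as the vehicle for house 3.
So house 1 gets cookies for dessert.
That leaves pie as the dessert for house 2.
House 4's dessert must be fudge (nothing else left).
That leaves pop as the music genre for house 4.
So: house 1 = convertible/cookies/classical, house 2 = coupe/pie/rock, house 3 = sedan/cheesecake/funk, house 4 = pickup/fudge/pop, house 5 = jeep/brownies/blues.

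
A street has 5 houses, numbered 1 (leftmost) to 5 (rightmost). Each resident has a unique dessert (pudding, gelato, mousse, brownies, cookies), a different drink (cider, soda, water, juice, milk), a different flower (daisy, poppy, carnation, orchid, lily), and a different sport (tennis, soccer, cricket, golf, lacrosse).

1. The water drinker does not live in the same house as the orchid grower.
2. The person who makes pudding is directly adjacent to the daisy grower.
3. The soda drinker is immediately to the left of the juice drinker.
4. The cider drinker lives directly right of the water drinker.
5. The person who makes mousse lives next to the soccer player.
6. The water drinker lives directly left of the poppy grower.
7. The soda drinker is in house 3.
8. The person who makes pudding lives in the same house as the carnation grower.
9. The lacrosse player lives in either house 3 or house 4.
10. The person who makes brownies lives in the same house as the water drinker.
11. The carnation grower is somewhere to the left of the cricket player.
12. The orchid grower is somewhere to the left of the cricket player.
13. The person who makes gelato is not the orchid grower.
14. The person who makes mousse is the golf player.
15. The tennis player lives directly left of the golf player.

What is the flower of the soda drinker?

From clue 7, the soda drinker must be in house 3.
From clue 3, the juice drinker must be in house 4.
Clue 4 places the cider drinker in house 2.
Clue 6 places the poppy grower in house 2.
From clue 10, the person who makes brownies must be in house 1.
House 1's drink must be water (nothing else left).
House 5's drink must be milk (nothing else left).
The only flower still possible for house 1 is lily.
House 5 flower: only daisy fits.
Clue 2: the person who makes pudding is in house 4.
Clue 8 places the carnation grower in house 4.
Clue 11 places the cricket player in house 5.
The only flower still possible for house 3 is orchid.
The person who makes gelato is narrowed to house 2 or 5; consider each.
Placing it in house 2 leads to a contradiction, so it's in house 5.
The person who makes cookies is narrowed to house 2 or 3; consider each.
Placing it in house 2 leads to a contradiction, so it's in house 3.
That leaves mousse as the dessert for house 2.
Clue 14: the golf player is in house 2.
Clue 15: the tennis player is in house 1.
The only sport still possible for house 3 is soccer.
House 4 sport: only lacrosse fits.
So: house 1 = brownies/water/lily/tennis, house 2 = mousse/cider/poppy/golf, house 3 = cookies/soda/orchid/soccer, house 4 = pudding/juice/carnation/lacrosse, house 5 = gelato/milk/daisy/cricket.

orchid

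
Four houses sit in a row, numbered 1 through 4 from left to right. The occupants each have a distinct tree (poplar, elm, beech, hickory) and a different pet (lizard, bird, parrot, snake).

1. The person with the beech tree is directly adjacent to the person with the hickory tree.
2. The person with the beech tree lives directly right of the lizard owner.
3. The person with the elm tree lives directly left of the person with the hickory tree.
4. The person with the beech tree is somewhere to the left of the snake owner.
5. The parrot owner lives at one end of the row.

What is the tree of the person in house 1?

The person with the beech tree is narrowed to house 2 or 3; consider each.
Placing it in house 2 leads to a contradiction, so it's in house 3.
From clue 2, the lizard owner must be in house 2.
The snake owner is in house 4 (clue 4).
So house 3 gets bird for pet.
From clue 3, the person with the hickory tree must be in house 2.
House 1 tree: only elm fits.
The only tree still possible for house 4 is poplar.
So house 1 gets parrot for pet.
So: house 1 = elm/parrot, house 2 = hickory/lizard, house 3 = beech/bird, house 4 = poplar/snake.

elm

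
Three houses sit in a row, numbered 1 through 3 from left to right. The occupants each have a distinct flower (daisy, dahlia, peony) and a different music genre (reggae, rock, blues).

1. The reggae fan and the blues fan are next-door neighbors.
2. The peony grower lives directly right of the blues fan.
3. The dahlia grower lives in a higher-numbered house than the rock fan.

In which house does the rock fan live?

House 1's flower must be daisy (nothing else left).
That leaves reggae as the music genre for house 3.
From clue 1, the blues fan must be in house 2.
From clue 2, the peony grower must be in house 3.
The only flower still possible for house 2 is dahlia.
That leaves rock as the music genre for house 1.
So: house 1 = daisy/rock, house 2 = dahlia/blues, house 3 = peony/reggae.

1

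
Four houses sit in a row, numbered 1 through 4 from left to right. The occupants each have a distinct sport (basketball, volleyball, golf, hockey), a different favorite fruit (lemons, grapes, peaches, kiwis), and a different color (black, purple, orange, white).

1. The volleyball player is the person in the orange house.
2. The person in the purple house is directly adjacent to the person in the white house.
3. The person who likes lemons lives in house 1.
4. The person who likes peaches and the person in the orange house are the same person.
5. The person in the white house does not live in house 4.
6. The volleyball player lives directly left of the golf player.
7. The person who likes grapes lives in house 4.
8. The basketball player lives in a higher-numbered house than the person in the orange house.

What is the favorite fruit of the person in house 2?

peaches

The person who likes lemons is in house 1 (clue 3).
Clue 7 places the person who likes grapes in house 4.
House 1's sport must be hockey (nothing else left).
The only sport still possible for house 2 is volleyball.
Clue 1 places the person in the orange house in house 2.
By clue 4, the person who likes peaches is in house 2.
Clue 6: the golf player is in house 3.
The only sport still possible for house 4 is basketball.
So house 3 gets kiwis for favorite fruit.
By clue 2, the person in the purple house is in house 4.
Clue 2: the person in the white house is in house 3.
House 1's color must be black (nothing else left).
So: house 1 = hockey/lemons/black, house 2 = volleyball/peaches/orange, house 3 = golf/kiwis/white, house 4 = basketball/grapes/purple.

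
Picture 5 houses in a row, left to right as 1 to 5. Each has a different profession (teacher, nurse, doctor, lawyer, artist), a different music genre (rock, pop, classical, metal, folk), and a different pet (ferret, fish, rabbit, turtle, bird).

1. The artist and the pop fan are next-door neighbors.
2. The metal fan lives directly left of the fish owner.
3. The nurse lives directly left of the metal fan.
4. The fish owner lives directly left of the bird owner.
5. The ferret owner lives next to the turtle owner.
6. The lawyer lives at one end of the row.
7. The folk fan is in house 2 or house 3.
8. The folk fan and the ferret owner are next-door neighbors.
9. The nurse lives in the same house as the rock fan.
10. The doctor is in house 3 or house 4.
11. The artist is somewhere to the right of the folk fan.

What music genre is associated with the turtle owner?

rock

The doctor is narrowed to house 3 or 4; consider each.
Placing it in house 4 leads to a contradiction, so it's in house 3.
The artist is narrowed to house 4 or 5; consider each.
Placing it in house 5 leads to a contradiction, so it's in house 4.
So house 4 gets classical for music genre.
The only music genre still possible for house 5 is pop.
That leaves rock as the music genre for house 1.
Clue 9: the nurse is in house 1.
The only profession still possible for house 2 is teacher.
House 5's profession must be lawyer (nothing else left).
The metal fan is in house 2 (clue 3).
The only music genre still possible for house 3 is folk.
Clue 2: the fish owner is in house 3.
Clue 4 places the bird owner in house 4.
The turtle owner is in house 1 (clue 5).
The only pet still possible for house 2 is ferret.
So house 5 gets rabbit for pet.
So: house 1 = nurse/rock/turtle, house 2 = teacher/metal/ferret, house 3 = doctor/folk/fish, house 4 = artist/classical/bird, house 5 = lawyer/pop/rabbit.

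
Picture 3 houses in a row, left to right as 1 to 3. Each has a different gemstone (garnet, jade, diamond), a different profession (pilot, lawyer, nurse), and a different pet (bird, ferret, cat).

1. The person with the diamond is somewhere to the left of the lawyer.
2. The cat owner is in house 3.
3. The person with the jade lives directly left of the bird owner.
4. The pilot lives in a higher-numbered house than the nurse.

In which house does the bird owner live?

2

From clue 2, the cat owner must be in house 3.
House 3's gemstone must be garnet (nothing else left).
That leaves nurse as the profession for house 1.
So house 1 gets ferret for pet.
The only pet still possible for house 2 is bird.
The person with the jade is in house 1 (clue 3).
The only gemstone still possible for house 2 is diamond.
Clue 1 places the lawyer in house 3.
That leaves pilot as the profession for house 2.
So: house 1 = jade/nurse/ferret, house 2 = diamond/pilot/bird, house 3 = garnet/lawyer/cat.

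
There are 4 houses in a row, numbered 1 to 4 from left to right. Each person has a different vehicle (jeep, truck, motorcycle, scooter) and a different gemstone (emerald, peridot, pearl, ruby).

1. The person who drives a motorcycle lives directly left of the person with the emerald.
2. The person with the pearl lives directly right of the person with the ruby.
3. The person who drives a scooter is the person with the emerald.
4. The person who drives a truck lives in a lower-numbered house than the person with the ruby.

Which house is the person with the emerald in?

4

So house 1 gets peridot for gemstone.
The person who drives a truck is narrowed to house 1 or 2; consider each.
Placing it in house 2 leads to a contradiction, so it's in house 1.
The only gemstone still possible for house 2 is ruby.
By clue 2, the person with the pearl is in house 3.
House 4 gemstone: only emerald fits.
Clue 1: the person who drives a motorcycle is in house 3.
The person who drives a scooter is in house 4 (clue 3).
So house 2 gets jeep for vehicle.
So: house 1 = truck/peridot, house 2 = jeep/ruby, house 3 = motorcycle/pearl, house 4 = scooter/emerald.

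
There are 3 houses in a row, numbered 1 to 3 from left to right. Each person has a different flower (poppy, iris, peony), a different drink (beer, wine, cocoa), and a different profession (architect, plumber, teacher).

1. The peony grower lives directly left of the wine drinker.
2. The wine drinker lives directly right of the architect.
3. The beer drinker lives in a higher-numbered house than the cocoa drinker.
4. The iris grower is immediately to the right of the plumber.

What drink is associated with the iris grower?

That leaves cocoa as the drink for house 1.
That leaves teacher as the profession for house 3.
The iris grower is narrowed to house 2 or 3; consider each.
Placing it in house 2 leads to a contradiction, so it's in house 3.
From clue 4, the plumber must be in house 2.
So house 1 gets architect for profession.
Clue 2 places the wine drinker in house 2.
House 3 drink: only beer fits.
By clue 1, the peony grower is in house 1.
That leaves poppy as the flower for house 2.
So: house 1 = peony/cocoa/architect, house 2 = poppy/wine/plumber, house 3 = iris/beer/teacher.

beer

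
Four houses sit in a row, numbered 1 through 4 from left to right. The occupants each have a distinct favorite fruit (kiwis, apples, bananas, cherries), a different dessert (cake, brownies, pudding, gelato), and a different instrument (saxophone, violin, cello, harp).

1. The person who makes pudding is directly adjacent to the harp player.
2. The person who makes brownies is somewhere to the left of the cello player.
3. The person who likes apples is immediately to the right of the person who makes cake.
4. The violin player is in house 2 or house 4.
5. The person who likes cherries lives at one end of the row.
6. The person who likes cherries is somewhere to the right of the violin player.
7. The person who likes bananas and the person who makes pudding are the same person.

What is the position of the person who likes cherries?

From clue 6, the person who likes cherries must be in house 4.
By clue 6, the violin player is in house 2.
House 1 favorite fruit: only kiwis fits.
So house 4 gets gelato for dessert.
The person who likes apples is narrowed to house 2 or 3; consider each.
Placing it in house 3 leads to a contradiction, so it's in house 2.
By clue 3, the person who makes cake is in house 1.
House 3's favorite fruit must be bananas (nothing else left).
Clue 7 places the person who makes pudding in house 3.
House 2's dessert must be brownies (nothing else left).
The harp player is in house 4 (clue 1).
House 1 instrument: only saxophone fits.
That leaves cello as the instrument for house 3.
So: house 1 = kiwis/cake/saxophone, house 2 = apples/brownies/violin, house 3 = bananas/pudding/cello, house 4 = cherries/gelato/harp.

4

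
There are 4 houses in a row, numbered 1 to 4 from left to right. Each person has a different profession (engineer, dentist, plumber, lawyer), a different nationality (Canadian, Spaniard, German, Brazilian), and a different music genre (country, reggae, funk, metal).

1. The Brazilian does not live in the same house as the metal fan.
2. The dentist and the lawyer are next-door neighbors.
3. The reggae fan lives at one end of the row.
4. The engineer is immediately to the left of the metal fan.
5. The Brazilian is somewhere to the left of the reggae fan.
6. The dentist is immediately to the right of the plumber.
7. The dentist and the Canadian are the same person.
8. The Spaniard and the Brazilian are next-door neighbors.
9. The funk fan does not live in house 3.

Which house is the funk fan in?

1

Clue 5 places the reggae fan in house 4.
The engineer is narrowed to house 1 or 2; consider each.
Placing it in house 2 leads to a contradiction, so it's in house 1.
By clue 4, the metal fan is in house 2.
The only music genre still possible for house 3 is country.
That leaves funk as the music genre for house 1.
The dentist is narrowed to house 3 or 4; consider each.
Placing it in house 4 leads to a contradiction, so it's in house 3.
From clue 6, the plumber must be in house 2.
Clue 7 places the Canadian in house 3.
House 4 profession: only lawyer fits.
House 1 nationality: only Brazilian fits.
The Spaniard is in house 2 (clue 8).
The only nationality still possible for house 4 is German.
So: house 1 = engineer/Brazilian/funk, house 2 = plumber/Spaniard/metal, house 3 = dentist/Canadian/country, house 4 = lawyer/German/reggae.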